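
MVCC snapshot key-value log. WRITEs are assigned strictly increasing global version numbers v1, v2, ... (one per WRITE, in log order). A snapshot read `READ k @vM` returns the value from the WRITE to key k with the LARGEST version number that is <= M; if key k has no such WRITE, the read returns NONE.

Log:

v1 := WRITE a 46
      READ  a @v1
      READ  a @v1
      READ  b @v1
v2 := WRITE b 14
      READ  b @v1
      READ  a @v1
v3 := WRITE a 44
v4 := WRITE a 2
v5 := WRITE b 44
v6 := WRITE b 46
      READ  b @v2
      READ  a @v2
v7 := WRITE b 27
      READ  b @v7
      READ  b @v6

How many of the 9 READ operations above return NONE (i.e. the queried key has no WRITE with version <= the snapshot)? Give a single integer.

Answer: 2

Derivation:
v1: WRITE a=46  (a history now [(1, 46)])
READ a @v1: history=[(1, 46)] -> pick v1 -> 46
READ a @v1: history=[(1, 46)] -> pick v1 -> 46
READ b @v1: history=[] -> no version <= 1 -> NONE
v2: WRITE b=14  (b history now [(2, 14)])
READ b @v1: history=[(2, 14)] -> no version <= 1 -> NONE
READ a @v1: history=[(1, 46)] -> pick v1 -> 46
v3: WRITE a=44  (a history now [(1, 46), (3, 44)])
v4: WRITE a=2  (a history now [(1, 46), (3, 44), (4, 2)])
v5: WRITE b=44  (b history now [(2, 14), (5, 44)])
v6: WRITE b=46  (b history now [(2, 14), (5, 44), (6, 46)])
READ b @v2: history=[(2, 14), (5, 44), (6, 46)] -> pick v2 -> 14
READ a @v2: history=[(1, 46), (3, 44), (4, 2)] -> pick v1 -> 46
v7: WRITE b=27  (b history now [(2, 14), (5, 44), (6, 46), (7, 27)])
READ b @v7: history=[(2, 14), (5, 44), (6, 46), (7, 27)] -> pick v7 -> 27
READ b @v6: history=[(2, 14), (5, 44), (6, 46), (7, 27)] -> pick v6 -> 46
Read results in order: ['46', '46', 'NONE', 'NONE', '46', '14', '46', '27', '46']
NONE count = 2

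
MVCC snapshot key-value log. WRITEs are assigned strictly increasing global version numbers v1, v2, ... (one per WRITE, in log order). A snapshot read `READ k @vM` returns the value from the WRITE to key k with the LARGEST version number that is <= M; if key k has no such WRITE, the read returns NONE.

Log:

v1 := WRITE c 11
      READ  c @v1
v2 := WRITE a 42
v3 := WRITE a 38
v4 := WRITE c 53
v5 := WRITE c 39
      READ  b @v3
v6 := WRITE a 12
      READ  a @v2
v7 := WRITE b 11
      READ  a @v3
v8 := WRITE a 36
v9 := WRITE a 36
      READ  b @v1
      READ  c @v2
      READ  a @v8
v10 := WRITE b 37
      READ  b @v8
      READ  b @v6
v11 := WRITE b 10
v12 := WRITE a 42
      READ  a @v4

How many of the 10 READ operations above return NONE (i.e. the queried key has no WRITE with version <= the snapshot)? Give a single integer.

Answer: 3

Derivation:
v1: WRITE c=11  (c history now [(1, 11)])
READ c @v1: history=[(1, 11)] -> pick v1 -> 11
v2: WRITE a=42  (a history now [(2, 42)])
v3: WRITE a=38  (a history now [(2, 42), (3, 38)])
v4: WRITE c=53  (c history now [(1, 11), (4, 53)])
v5: WRITE c=39  (c history now [(1, 11), (4, 53), (5, 39)])
READ b @v3: history=[] -> no version <= 3 -> NONE
v6: WRITE a=12  (a history now [(2, 42), (3, 38), (6, 12)])
READ a @v2: history=[(2, 42), (3, 38), (6, 12)] -> pick v2 -> 42
v7: WRITE b=11  (b history now [(7, 11)])
READ a @v3: history=[(2, 42), (3, 38), (6, 12)] -> pick v3 -> 38
v8: WRITE a=36  (a history now [(2, 42), (3, 38), (6, 12), (8, 36)])
v9: WRITE a=36  (a history now [(2, 42), (3, 38), (6, 12), (8, 36), (9, 36)])
READ b @v1: history=[(7, 11)] -> no version <= 1 -> NONE
READ c @v2: history=[(1, 11), (4, 53), (5, 39)] -> pick v1 -> 11
READ a @v8: history=[(2, 42), (3, 38), (6, 12), (8, 36), (9, 36)] -> pick v8 -> 36
v10: WRITE b=37  (b history now [(7, 11), (10, 37)])
READ b @v8: history=[(7, 11), (10, 37)] -> pick v7 -> 11
READ b @v6: history=[(7, 11), (10, 37)] -> no version <= 6 -> NONE
v11: WRITE b=10  (b history now [(7, 11), (10, 37), (11, 10)])
v12: WRITE a=42  (a history now [(2, 42), (3, 38), (6, 12), (8, 36), (9, 36), (12, 42)])
READ a @v4: history=[(2, 42), (3, 38), (6, 12), (8, 36), (9, 36), (12, 42)] -> pick v3 -> 38
Read results in order: ['11', 'NONE', '42', '38', 'NONE', '11', '36', '11', 'NONE', '38']
NONE count = 3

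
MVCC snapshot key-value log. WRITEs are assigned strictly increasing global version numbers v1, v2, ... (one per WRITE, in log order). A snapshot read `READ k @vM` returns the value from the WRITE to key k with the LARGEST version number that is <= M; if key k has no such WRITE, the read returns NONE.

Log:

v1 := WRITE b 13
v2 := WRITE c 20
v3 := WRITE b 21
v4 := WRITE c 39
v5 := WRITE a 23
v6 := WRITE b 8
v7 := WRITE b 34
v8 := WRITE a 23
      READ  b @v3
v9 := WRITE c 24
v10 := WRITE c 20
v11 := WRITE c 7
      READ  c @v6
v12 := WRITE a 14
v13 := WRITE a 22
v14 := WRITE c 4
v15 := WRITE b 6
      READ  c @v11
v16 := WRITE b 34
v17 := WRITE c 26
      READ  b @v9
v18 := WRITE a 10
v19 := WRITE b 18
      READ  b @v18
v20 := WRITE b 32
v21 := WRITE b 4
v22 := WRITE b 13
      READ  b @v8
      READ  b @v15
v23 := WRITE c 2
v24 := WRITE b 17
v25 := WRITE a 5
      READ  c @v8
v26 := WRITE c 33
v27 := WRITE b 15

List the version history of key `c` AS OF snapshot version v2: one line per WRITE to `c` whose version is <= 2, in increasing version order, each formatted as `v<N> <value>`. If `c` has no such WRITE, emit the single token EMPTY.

Scan writes for key=c with version <= 2:
  v1 WRITE b 13 -> skip
  v2 WRITE c 20 -> keep
  v3 WRITE b 21 -> skip
  v4 WRITE c 39 -> drop (> snap)
  v5 WRITE a 23 -> skip
  v6 WRITE b 8 -> skip
  v7 WRITE b 34 -> skip
  v8 WRITE a 23 -> skip
  v9 WRITE c 24 -> drop (> snap)
  v10 WRITE c 20 -> drop (> snap)
  v11 WRITE c 7 -> drop (> snap)
  v12 WRITE a 14 -> skip
  v13 WRITE a 22 -> skip
  v14 WRITE c 4 -> drop (> snap)
  v15 WRITE b 6 -> skip
  v16 WRITE b 34 -> skip
  v17 WRITE c 26 -> drop (> snap)
  v18 WRITE a 10 -> skip
  v19 WRITE b 18 -> skip
  v20 WRITE b 32 -> skip
  v21 WRITE b 4 -> skip
  v22 WRITE b 13 -> skip
  v23 WRITE c 2 -> drop (> snap)
  v24 WRITE b 17 -> skip
  v25 WRITE a 5 -> skip
  v26 WRITE c 33 -> drop (> snap)
  v27 WRITE b 15 -> skip
Collected: [(2, 20)]

Answer: v2 20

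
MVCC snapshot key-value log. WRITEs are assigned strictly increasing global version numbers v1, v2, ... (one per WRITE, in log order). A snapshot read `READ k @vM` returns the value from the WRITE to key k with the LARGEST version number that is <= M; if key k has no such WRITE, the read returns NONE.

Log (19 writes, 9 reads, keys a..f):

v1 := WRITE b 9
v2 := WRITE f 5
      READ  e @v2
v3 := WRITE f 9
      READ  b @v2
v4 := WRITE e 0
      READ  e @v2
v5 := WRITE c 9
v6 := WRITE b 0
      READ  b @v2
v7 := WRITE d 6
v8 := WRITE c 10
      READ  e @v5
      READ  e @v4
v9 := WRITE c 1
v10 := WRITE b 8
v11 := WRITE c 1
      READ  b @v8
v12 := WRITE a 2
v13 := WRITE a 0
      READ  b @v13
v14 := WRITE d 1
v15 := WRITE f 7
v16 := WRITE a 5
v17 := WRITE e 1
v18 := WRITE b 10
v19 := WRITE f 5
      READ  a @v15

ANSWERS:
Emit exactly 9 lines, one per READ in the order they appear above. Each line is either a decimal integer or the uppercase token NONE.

v1: WRITE b=9  (b history now [(1, 9)])
v2: WRITE f=5  (f history now [(2, 5)])
READ e @v2: history=[] -> no version <= 2 -> NONE
v3: WRITE f=9  (f history now [(2, 5), (3, 9)])
READ b @v2: history=[(1, 9)] -> pick v1 -> 9
v4: WRITE e=0  (e history now [(4, 0)])
READ e @v2: history=[(4, 0)] -> no version <= 2 -> NONE
v5: WRITE c=9  (c history now [(5, 9)])
v6: WRITE b=0  (b history now [(1, 9), (6, 0)])
READ b @v2: history=[(1, 9), (6, 0)] -> pick v1 -> 9
v7: WRITE d=6  (d history now [(7, 6)])
v8: WRITE c=10  (c history now [(5, 9), (8, 10)])
READ e @v5: history=[(4, 0)] -> pick v4 -> 0
READ e @v4: history=[(4, 0)] -> pick v4 -> 0
v9: WRITE c=1  (c history now [(5, 9), (8, 10), (9, 1)])
v10: WRITE b=8  (b history now [(1, 9), (6, 0), (10, 8)])
v11: WRITE c=1  (c history now [(5, 9), (8, 10), (9, 1), (11, 1)])
READ b @v8: history=[(1, 9), (6, 0), (10, 8)] -> pick v6 -> 0
v12: WRITE a=2  (a history now [(12, 2)])
v13: WRITE a=0  (a history now [(12, 2), (13, 0)])
READ b @v13: history=[(1, 9), (6, 0), (10, 8)] -> pick v10 -> 8
v14: WRITE d=1  (d history now [(7, 6), (14, 1)])
v15: WRITE f=7  (f history now [(2, 5), (3, 9), (15, 7)])
v16: WRITE a=5  (a history now [(12, 2), (13, 0), (16, 5)])
v17: WRITE e=1  (e history now [(4, 0), (17, 1)])
v18: WRITE b=10  (b history now [(1, 9), (6, 0), (10, 8), (18, 10)])
v19: WRITE f=5  (f history now [(2, 5), (3, 9), (15, 7), (19, 5)])
READ a @v15: history=[(12, 2), (13, 0), (16, 5)] -> pick v13 -> 0

Answer: NONE
9
NONE
9
0
0
0
8
0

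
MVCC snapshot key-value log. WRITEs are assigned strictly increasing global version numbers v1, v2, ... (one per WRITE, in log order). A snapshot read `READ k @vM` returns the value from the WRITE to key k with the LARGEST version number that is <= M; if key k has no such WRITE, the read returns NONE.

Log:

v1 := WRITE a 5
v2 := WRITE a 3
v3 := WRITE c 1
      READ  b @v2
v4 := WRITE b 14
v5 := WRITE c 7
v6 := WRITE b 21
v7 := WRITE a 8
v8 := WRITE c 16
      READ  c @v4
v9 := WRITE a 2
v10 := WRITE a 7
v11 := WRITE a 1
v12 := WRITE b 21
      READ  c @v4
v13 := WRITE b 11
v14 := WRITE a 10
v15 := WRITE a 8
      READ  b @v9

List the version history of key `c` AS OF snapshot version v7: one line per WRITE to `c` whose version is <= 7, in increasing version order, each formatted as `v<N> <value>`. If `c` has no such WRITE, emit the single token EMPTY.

Scan writes for key=c with version <= 7:
  v1 WRITE a 5 -> skip
  v2 WRITE a 3 -> skip
  v3 WRITE c 1 -> keep
  v4 WRITE b 14 -> skip
  v5 WRITE c 7 -> keep
  v6 WRITE b 21 -> skip
  v7 WRITE a 8 -> skip
  v8 WRITE c 16 -> drop (> snap)
  v9 WRITE a 2 -> skip
  v10 WRITE a 7 -> skip
  v11 WRITE a 1 -> skip
  v12 WRITE b 21 -> skip
  v13 WRITE b 11 -> skip
  v14 WRITE a 10 -> skip
  v15 WRITE a 8 -> skip
Collected: [(3, 1), (5, 7)]

Answer: v3 1
v5 7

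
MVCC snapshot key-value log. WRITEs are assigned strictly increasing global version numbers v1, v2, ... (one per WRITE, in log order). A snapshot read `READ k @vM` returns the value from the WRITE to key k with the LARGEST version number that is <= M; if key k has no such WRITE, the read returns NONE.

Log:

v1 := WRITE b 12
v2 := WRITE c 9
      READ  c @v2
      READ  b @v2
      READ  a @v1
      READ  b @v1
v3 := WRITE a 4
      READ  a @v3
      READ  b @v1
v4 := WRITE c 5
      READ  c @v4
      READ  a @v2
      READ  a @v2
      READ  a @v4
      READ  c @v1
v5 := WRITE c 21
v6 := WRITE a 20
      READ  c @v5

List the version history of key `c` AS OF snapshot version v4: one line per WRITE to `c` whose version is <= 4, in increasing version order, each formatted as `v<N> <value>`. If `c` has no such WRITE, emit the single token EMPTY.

Answer: v2 9
v4 5

Derivation:
Scan writes for key=c with version <= 4:
  v1 WRITE b 12 -> skip
  v2 WRITE c 9 -> keep
  v3 WRITE a 4 -> skip
  v4 WRITE c 5 -> keep
  v5 WRITE c 21 -> drop (> snap)
  v6 WRITE a 20 -> skip
Collected: [(2, 9), (4, 5)]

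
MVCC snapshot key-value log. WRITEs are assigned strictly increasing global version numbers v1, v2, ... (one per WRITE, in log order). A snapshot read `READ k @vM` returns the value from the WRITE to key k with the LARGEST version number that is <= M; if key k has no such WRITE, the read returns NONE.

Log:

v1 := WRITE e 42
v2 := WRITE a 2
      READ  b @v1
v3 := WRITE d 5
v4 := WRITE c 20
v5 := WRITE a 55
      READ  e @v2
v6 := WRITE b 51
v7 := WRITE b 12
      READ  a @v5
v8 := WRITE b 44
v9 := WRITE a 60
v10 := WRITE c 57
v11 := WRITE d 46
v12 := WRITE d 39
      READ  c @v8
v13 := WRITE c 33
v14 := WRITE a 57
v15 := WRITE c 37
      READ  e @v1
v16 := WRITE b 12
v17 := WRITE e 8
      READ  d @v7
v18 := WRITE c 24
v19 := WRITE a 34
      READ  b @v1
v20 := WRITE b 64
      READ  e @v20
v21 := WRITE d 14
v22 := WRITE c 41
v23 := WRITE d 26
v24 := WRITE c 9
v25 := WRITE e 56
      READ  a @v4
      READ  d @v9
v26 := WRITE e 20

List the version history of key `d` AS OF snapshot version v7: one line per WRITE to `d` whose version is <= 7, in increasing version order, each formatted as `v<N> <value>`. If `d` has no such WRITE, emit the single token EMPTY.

Answer: v3 5

Derivation:
Scan writes for key=d with version <= 7:
  v1 WRITE e 42 -> skip
  v2 WRITE a 2 -> skip
  v3 WRITE d 5 -> keep
  v4 WRITE c 20 -> skip
  v5 WRITE a 55 -> skip
  v6 WRITE b 51 -> skip
  v7 WRITE b 12 -> skip
  v8 WRITE b 44 -> skip
  v9 WRITE a 60 -> skip
  v10 WRITE c 57 -> skip
  v11 WRITE d 46 -> drop (> snap)
  v12 WRITE d 39 -> drop (> snap)
  v13 WRITE c 33 -> skip
  v14 WRITE a 57 -> skip
  v15 WRITE c 37 -> skip
  v16 WRITE b 12 -> skip
  v17 WRITE e 8 -> skip
  v18 WRITE c 24 -> skip
  v19 WRITE a 34 -> skip
  v20 WRITE b 64 -> skip
  v21 WRITE d 14 -> drop (> snap)
  v22 WRITE c 41 -> skip
  v23 WRITE d 26 -> drop (> snap)
  v24 WRITE c 9 -> skip
  v25 WRITE e 56 -> skip
  v26 WRITE e 20 -> skip
Collected: [(3, 5)]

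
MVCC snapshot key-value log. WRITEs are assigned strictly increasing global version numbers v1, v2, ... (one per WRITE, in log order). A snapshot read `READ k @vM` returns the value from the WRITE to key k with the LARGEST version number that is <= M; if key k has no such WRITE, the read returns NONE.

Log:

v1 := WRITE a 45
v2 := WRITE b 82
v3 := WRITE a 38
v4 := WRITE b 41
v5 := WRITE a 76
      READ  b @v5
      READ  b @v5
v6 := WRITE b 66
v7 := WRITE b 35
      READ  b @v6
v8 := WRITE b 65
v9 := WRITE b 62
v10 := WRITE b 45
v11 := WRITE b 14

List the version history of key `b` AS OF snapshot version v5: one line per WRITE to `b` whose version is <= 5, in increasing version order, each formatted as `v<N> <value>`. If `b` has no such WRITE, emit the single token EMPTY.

Scan writes for key=b with version <= 5:
  v1 WRITE a 45 -> skip
  v2 WRITE b 82 -> keep
  v3 WRITE a 38 -> skip
  v4 WRITE b 41 -> keep
  v5 WRITE a 76 -> skip
  v6 WRITE b 66 -> drop (> snap)
  v7 WRITE b 35 -> drop (> snap)
  v8 WRITE b 65 -> drop (> snap)
  v9 WRITE b 62 -> drop (> snap)
  v10 WRITE b 45 -> drop (> snap)
  v11 WRITE b 14 -> drop (> snap)
Collected: [(2, 82), (4, 41)]

Answer: v2 82
v4 41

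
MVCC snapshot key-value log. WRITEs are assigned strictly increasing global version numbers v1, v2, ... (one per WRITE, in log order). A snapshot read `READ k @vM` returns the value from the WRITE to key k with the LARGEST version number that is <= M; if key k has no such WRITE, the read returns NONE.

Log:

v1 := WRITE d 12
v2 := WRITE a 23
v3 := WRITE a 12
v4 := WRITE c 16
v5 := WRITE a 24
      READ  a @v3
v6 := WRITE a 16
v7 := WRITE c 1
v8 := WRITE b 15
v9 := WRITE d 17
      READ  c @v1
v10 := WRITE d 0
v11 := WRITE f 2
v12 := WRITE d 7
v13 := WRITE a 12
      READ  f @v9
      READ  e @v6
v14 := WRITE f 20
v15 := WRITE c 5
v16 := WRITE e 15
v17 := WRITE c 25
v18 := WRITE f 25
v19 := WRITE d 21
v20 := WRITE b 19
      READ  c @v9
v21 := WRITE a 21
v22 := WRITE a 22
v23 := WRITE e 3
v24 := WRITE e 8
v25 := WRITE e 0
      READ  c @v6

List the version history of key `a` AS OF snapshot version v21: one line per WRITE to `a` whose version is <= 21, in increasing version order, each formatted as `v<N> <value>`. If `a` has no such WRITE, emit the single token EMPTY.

Answer: v2 23
v3 12
v5 24
v6 16
v13 12
v21 21

Derivation:
Scan writes for key=a with version <= 21:
  v1 WRITE d 12 -> skip
  v2 WRITE a 23 -> keep
  v3 WRITE a 12 -> keep
  v4 WRITE c 16 -> skip
  v5 WRITE a 24 -> keep
  v6 WRITE a 16 -> keep
  v7 WRITE c 1 -> skip
  v8 WRITE b 15 -> skip
  v9 WRITE d 17 -> skip
  v10 WRITE d 0 -> skip
  v11 WRITE f 2 -> skip
  v12 WRITE d 7 -> skip
  v13 WRITE a 12 -> keep
  v14 WRITE f 20 -> skip
  v15 WRITE c 5 -> skip
  v16 WRITE e 15 -> skip
  v17 WRITE c 25 -> skip
  v18 WRITE f 25 -> skip
  v19 WRITE d 21 -> skip
  v20 WRITE b 19 -> skip
  v21 WRITE a 21 -> keep
  v22 WRITE a 22 -> drop (> snap)
  v23 WRITE e 3 -> skip
  v24 WRITE e 8 -> skip
  v25 WRITE e 0 -> skip
Collected: [(2, 23), (3, 12), (5, 24), (6, 16), (13, 12), (21, 21)]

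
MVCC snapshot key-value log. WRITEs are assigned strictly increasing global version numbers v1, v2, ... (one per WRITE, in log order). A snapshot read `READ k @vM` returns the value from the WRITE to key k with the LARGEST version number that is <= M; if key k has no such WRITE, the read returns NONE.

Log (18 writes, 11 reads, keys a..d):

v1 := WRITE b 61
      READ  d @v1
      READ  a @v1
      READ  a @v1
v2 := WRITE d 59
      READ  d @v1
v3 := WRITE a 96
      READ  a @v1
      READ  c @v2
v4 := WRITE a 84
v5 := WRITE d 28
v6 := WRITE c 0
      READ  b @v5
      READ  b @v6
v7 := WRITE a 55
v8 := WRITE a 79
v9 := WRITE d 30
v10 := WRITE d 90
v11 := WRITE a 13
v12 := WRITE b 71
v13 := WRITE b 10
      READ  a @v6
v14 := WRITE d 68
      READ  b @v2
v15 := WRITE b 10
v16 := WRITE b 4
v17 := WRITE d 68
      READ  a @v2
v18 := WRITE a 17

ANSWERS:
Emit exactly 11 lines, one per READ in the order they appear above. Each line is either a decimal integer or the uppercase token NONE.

v1: WRITE b=61  (b history now [(1, 61)])
READ d @v1: history=[] -> no version <= 1 -> NONE
READ a @v1: history=[] -> no version <= 1 -> NONE
READ a @v1: history=[] -> no version <= 1 -> NONE
v2: WRITE d=59  (d history now [(2, 59)])
READ d @v1: history=[(2, 59)] -> no version <= 1 -> NONE
v3: WRITE a=96  (a history now [(3, 96)])
READ a @v1: history=[(3, 96)] -> no version <= 1 -> NONE
READ c @v2: history=[] -> no version <= 2 -> NONE
v4: WRITE a=84  (a history now [(3, 96), (4, 84)])
v5: WRITE d=28  (d history now [(2, 59), (5, 28)])
v6: WRITE c=0  (c history now [(6, 0)])
READ b @v5: history=[(1, 61)] -> pick v1 -> 61
READ b @v6: history=[(1, 61)] -> pick v1 -> 61
v7: WRITE a=55  (a history now [(3, 96), (4, 84), (7, 55)])
v8: WRITE a=79  (a history now [(3, 96), (4, 84), (7, 55), (8, 79)])
v9: WRITE d=30  (d history now [(2, 59), (5, 28), (9, 30)])
v10: WRITE d=90  (d history now [(2, 59), (5, 28), (9, 30), (10, 90)])
v11: WRITE a=13  (a history now [(3, 96), (4, 84), (7, 55), (8, 79), (11, 13)])
v12: WRITE b=71  (b history now [(1, 61), (12, 71)])
v13: WRITE b=10  (b history now [(1, 61), (12, 71), (13, 10)])
READ a @v6: history=[(3, 96), (4, 84), (7, 55), (8, 79), (11, 13)] -> pick v4 -> 84
v14: WRITE d=68  (d history now [(2, 59), (5, 28), (9, 30), (10, 90), (14, 68)])
READ b @v2: history=[(1, 61), (12, 71), (13, 10)] -> pick v1 -> 61
v15: WRITE b=10  (b history now [(1, 61), (12, 71), (13, 10), (15, 10)])
v16: WRITE b=4  (b history now [(1, 61), (12, 71), (13, 10), (15, 10), (16, 4)])
v17: WRITE d=68  (d history now [(2, 59), (5, 28), (9, 30), (10, 90), (14, 68), (17, 68)])
READ a @v2: history=[(3, 96), (4, 84), (7, 55), (8, 79), (11, 13)] -> no version <= 2 -> NONE
v18: WRITE a=17  (a history now [(3, 96), (4, 84), (7, 55), (8, 79), (11, 13), (18, 17)])

Answer: NONE
NONE
NONE
NONE
NONE
NONE
61
61
84
61
NONE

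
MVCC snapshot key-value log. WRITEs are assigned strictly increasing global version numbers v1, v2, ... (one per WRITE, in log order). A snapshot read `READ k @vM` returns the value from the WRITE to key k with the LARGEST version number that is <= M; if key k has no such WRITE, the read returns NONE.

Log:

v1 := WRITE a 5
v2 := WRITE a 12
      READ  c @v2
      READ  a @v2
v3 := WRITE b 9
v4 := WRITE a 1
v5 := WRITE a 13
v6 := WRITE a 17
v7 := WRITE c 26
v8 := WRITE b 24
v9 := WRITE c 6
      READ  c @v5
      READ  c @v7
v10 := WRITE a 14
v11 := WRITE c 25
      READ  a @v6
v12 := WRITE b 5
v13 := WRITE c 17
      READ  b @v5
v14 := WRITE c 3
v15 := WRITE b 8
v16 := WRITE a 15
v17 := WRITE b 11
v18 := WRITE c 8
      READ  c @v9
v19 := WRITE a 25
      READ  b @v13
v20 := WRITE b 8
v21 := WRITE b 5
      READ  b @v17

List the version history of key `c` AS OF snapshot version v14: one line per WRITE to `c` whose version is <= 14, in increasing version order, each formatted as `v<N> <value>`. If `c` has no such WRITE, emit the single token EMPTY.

Scan writes for key=c with version <= 14:
  v1 WRITE a 5 -> skip
  v2 WRITE a 12 -> skip
  v3 WRITE b 9 -> skip
  v4 WRITE a 1 -> skip
  v5 WRITE a 13 -> skip
  v6 WRITE a 17 -> skip
  v7 WRITE c 26 -> keep
  v8 WRITE b 24 -> skip
  v9 WRITE c 6 -> keep
  v10 WRITE a 14 -> skip
  v11 WRITE c 25 -> keep
  v12 WRITE b 5 -> skip
  v13 WRITE c 17 -> keep
  v14 WRITE c 3 -> keep
  v15 WRITE b 8 -> skip
  v16 WRITE a 15 -> skip
  v17 WRITE b 11 -> skip
  v18 WRITE c 8 -> drop (> snap)
  v19 WRITE a 25 -> skip
  v20 WRITE b 8 -> skip
  v21 WRITE b 5 -> skip
Collected: [(7, 26), (9, 6), (11, 25), (13, 17), (14, 3)]

Answer: v7 26
v9 6
v11 25
v13 17
v14 3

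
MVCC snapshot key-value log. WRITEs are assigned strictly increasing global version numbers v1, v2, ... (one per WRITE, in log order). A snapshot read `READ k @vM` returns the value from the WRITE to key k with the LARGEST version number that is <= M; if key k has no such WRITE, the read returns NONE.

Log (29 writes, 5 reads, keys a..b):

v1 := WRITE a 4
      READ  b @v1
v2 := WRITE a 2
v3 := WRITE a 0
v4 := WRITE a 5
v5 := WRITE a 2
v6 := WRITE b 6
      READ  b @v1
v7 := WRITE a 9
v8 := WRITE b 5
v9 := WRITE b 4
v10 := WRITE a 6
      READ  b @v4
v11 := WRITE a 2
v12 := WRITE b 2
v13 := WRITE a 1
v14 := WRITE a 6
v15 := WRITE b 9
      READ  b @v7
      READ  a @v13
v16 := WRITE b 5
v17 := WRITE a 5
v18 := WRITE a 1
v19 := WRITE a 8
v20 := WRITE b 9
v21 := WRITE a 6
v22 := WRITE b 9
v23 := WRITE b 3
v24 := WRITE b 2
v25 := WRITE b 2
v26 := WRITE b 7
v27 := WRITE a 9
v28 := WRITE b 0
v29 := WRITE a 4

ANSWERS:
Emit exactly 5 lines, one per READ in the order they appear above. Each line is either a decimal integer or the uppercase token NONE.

Answer: NONE
NONE
NONE
6
1

Derivation:
v1: WRITE a=4  (a history now [(1, 4)])
READ b @v1: history=[] -> no version <= 1 -> NONE
v2: WRITE a=2  (a history now [(1, 4), (2, 2)])
v3: WRITE a=0  (a history now [(1, 4), (2, 2), (3, 0)])
v4: WRITE a=5  (a history now [(1, 4), (2, 2), (3, 0), (4, 5)])
v5: WRITE a=2  (a history now [(1, 4), (2, 2), (3, 0), (4, 5), (5, 2)])
v6: WRITE b=6  (b history now [(6, 6)])
READ b @v1: history=[(6, 6)] -> no version <= 1 -> NONE
v7: WRITE a=9  (a history now [(1, 4), (2, 2), (3, 0), (4, 5), (5, 2), (7, 9)])
v8: WRITE b=5  (b history now [(6, 6), (8, 5)])
v9: WRITE b=4  (b history now [(6, 6), (8, 5), (9, 4)])
v10: WRITE a=6  (a history now [(1, 4), (2, 2), (3, 0), (4, 5), (5, 2), (7, 9), (10, 6)])
READ b @v4: history=[(6, 6), (8, 5), (9, 4)] -> no version <= 4 -> NONE
v11: WRITE a=2  (a history now [(1, 4), (2, 2), (3, 0), (4, 5), (5, 2), (7, 9), (10, 6), (11, 2)])
v12: WRITE b=2  (b history now [(6, 6), (8, 5), (9, 4), (12, 2)])
v13: WRITE a=1  (a history now [(1, 4), (2, 2), (3, 0), (4, 5), (5, 2), (7, 9), (10, 6), (11, 2), (13, 1)])
v14: WRITE a=6  (a history now [(1, 4), (2, 2), (3, 0), (4, 5), (5, 2), (7, 9), (10, 6), (11, 2), (13, 1), (14, 6)])
v15: WRITE b=9  (b history now [(6, 6), (8, 5), (9, 4), (12, 2), (15, 9)])
READ b @v7: history=[(6, 6), (8, 5), (9, 4), (12, 2), (15, 9)] -> pick v6 -> 6
READ a @v13: history=[(1, 4), (2, 2), (3, 0), (4, 5), (5, 2), (7, 9), (10, 6), (11, 2), (13, 1), (14, 6)] -> pick v13 -> 1
v16: WRITE b=5  (b history now [(6, 6), (8, 5), (9, 4), (12, 2), (15, 9), (16, 5)])
v17: WRITE a=5  (a history now [(1, 4), (2, 2), (3, 0), (4, 5), (5, 2), (7, 9), (10, 6), (11, 2), (13, 1), (14, 6), (17, 5)])
v18: WRITE a=1  (a history now [(1, 4), (2, 2), (3, 0), (4, 5), (5, 2), (7, 9), (10, 6), (11, 2), (13, 1), (14, 6), (17, 5), (18, 1)])
v19: WRITE a=8  (a history now [(1, 4), (2, 2), (3, 0), (4, 5), (5, 2), (7, 9), (10, 6), (11, 2), (13, 1), (14, 6), (17, 5), (18, 1), (19, 8)])
v20: WRITE b=9  (b history now [(6, 6), (8, 5), (9, 4), (12, 2), (15, 9), (16, 5), (20, 9)])
v21: WRITE a=6  (a history now [(1, 4), (2, 2), (3, 0), (4, 5), (5, 2), (7, 9), (10, 6), (11, 2), (13, 1), (14, 6), (17, 5), (18, 1), (19, 8), (21, 6)])
v22: WRITE b=9  (b history now [(6, 6), (8, 5), (9, 4), (12, 2), (15, 9), (16, 5), (20, 9), (22, 9)])
v23: WRITE b=3  (b history now [(6, 6), (8, 5), (9, 4), (12, 2), (15, 9), (16, 5), (20, 9), (22, 9), (23, 3)])
v24: WRITE b=2  (b history now [(6, 6), (8, 5), (9, 4), (12, 2), (15, 9), (16, 5), (20, 9), (22, 9), (23, 3), (24, 2)])
v25: WRITE b=2  (b history now [(6, 6), (8, 5), (9, 4), (12, 2), (15, 9), (16, 5), (20, 9), (22, 9), (23, 3), (24, 2), (25, 2)])
v26: WRITE b=7  (b history now [(6, 6), (8, 5), (9, 4), (12, 2), (15, 9), (16, 5), (20, 9), (22, 9), (23, 3), (24, 2), (25, 2), (26, 7)])
v27: WRITE a=9  (a history now [(1, 4), (2, 2), (3, 0), (4, 5), (5, 2), (7, 9), (10, 6), (11, 2), (13, 1), (14, 6), (17, 5), (18, 1), (19, 8), (21, 6), (27, 9)])
v28: WRITE b=0  (b history now [(6, 6), (8, 5), (9, 4), (12, 2), (15, 9), (16, 5), (20, 9), (22, 9), (23, 3), (24, 2), (25, 2), (26, 7), (28, 0)])
v29: WRITE a=4  (a history now [(1, 4), (2, 2), (3, 0), (4, 5), (5, 2), (7, 9), (10, 6), (11, 2), (13, 1), (14, 6), (17, 5), (18, 1), (19, 8), (21, 6), (27, 9), (29, 4)])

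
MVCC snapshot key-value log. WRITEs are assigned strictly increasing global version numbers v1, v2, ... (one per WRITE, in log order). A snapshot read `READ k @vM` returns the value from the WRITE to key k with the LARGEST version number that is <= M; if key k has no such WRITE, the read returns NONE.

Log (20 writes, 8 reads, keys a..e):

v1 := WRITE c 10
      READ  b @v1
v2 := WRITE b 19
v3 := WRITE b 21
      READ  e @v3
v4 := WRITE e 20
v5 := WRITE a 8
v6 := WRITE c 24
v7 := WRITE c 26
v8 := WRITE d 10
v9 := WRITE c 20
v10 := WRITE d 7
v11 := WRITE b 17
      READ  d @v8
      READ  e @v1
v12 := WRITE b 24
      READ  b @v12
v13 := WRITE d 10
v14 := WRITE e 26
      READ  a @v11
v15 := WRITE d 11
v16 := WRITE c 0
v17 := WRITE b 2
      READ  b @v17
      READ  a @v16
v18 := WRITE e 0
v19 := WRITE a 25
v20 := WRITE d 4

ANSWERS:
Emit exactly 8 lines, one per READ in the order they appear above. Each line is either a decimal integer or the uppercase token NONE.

v1: WRITE c=10  (c history now [(1, 10)])
READ b @v1: history=[] -> no version <= 1 -> NONE
v2: WRITE b=19  (b history now [(2, 19)])
v3: WRITE b=21  (b history now [(2, 19), (3, 21)])
READ e @v3: history=[] -> no version <= 3 -> NONE
v4: WRITE e=20  (e history now [(4, 20)])
v5: WRITE a=8  (a history now [(5, 8)])
v6: WRITE c=24  (c history now [(1, 10), (6, 24)])
v7: WRITE c=26  (c history now [(1, 10), (6, 24), (7, 26)])
v8: WRITE d=10  (d history now [(8, 10)])
v9: WRITE c=20  (c history now [(1, 10), (6, 24), (7, 26), (9, 20)])
v10: WRITE d=7  (d history now [(8, 10), (10, 7)])
v11: WRITE b=17  (b history now [(2, 19), (3, 21), (11, 17)])
READ d @v8: history=[(8, 10), (10, 7)] -> pick v8 -> 10
READ e @v1: history=[(4, 20)] -> no version <= 1 -> NONE
v12: WRITE b=24  (b history now [(2, 19), (3, 21), (11, 17), (12, 24)])
READ b @v12: history=[(2, 19), (3, 21), (11, 17), (12, 24)] -> pick v12 -> 24
v13: WRITE d=10  (d history now [(8, 10), (10, 7), (13, 10)])
v14: WRITE e=26  (e history now [(4, 20), (14, 26)])
READ a @v11: history=[(5, 8)] -> pick v5 -> 8
v15: WRITE d=11  (d history now [(8, 10), (10, 7), (13, 10), (15, 11)])
v16: WRITE c=0  (c history now [(1, 10), (6, 24), (7, 26), (9, 20), (16, 0)])
v17: WRITE b=2  (b history now [(2, 19), (3, 21), (11, 17), (12, 24), (17, 2)])
READ b @v17: history=[(2, 19), (3, 21), (11, 17), (12, 24), (17, 2)] -> pick v17 -> 2
READ a @v16: history=[(5, 8)] -> pick v5 -> 8
v18: WRITE e=0  (e history now [(4, 20), (14, 26), (18, 0)])
v19: WRITE a=25  (a history now [(5, 8), (19, 25)])
v20: WRITE d=4  (d history now [(8, 10), (10, 7), (13, 10), (15, 11), (20, 4)])

Answer: NONE
NONE
10
NONE
24
8
2
8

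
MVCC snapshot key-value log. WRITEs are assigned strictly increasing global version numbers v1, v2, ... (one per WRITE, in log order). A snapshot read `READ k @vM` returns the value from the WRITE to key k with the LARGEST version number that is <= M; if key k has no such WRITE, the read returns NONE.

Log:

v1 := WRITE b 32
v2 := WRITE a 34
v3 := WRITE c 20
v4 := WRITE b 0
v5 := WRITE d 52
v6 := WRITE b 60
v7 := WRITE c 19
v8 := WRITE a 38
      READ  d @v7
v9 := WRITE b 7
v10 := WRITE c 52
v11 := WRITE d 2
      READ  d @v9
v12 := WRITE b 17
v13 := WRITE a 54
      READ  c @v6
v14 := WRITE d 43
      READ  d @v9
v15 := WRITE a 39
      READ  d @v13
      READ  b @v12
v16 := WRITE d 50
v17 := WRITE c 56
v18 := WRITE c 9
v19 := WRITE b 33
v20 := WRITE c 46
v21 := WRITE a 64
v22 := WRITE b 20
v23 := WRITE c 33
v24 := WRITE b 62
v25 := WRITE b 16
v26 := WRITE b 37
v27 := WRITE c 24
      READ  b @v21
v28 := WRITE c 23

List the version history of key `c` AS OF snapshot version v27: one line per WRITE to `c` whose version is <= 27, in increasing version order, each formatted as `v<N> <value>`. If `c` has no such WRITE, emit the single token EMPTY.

Answer: v3 20
v7 19
v10 52
v17 56
v18 9
v20 46
v23 33
v27 24

Derivation:
Scan writes for key=c with version <= 27:
  v1 WRITE b 32 -> skip
  v2 WRITE a 34 -> skip
  v3 WRITE c 20 -> keep
  v4 WRITE b 0 -> skip
  v5 WRITE d 52 -> skip
  v6 WRITE b 60 -> skip
  v7 WRITE c 19 -> keep
  v8 WRITE a 38 -> skip
  v9 WRITE b 7 -> skip
  v10 WRITE c 52 -> keep
  v11 WRITE d 2 -> skip
  v12 WRITE b 17 -> skip
  v13 WRITE a 54 -> skip
  v14 WRITE d 43 -> skip
  v15 WRITE a 39 -> skip
  v16 WRITE d 50 -> skip
  v17 WRITE c 56 -> keep
  v18 WRITE c 9 -> keep
  v19 WRITE b 33 -> skip
  v20 WRITE c 46 -> keep
  v21 WRITE a 64 -> skip
  v22 WRITE b 20 -> skip
  v23 WRITE c 33 -> keep
  v24 WRITE b 62 -> skip
  v25 WRITE b 16 -> skip
  v26 WRITE b 37 -> skip
  v27 WRITE c 24 -> keep
  v28 WRITE c 23 -> drop (> snap)
Collected: [(3, 20), (7, 19), (10, 52), (17, 56), (18, 9), (20, 46), (23, 33), (27, 24)]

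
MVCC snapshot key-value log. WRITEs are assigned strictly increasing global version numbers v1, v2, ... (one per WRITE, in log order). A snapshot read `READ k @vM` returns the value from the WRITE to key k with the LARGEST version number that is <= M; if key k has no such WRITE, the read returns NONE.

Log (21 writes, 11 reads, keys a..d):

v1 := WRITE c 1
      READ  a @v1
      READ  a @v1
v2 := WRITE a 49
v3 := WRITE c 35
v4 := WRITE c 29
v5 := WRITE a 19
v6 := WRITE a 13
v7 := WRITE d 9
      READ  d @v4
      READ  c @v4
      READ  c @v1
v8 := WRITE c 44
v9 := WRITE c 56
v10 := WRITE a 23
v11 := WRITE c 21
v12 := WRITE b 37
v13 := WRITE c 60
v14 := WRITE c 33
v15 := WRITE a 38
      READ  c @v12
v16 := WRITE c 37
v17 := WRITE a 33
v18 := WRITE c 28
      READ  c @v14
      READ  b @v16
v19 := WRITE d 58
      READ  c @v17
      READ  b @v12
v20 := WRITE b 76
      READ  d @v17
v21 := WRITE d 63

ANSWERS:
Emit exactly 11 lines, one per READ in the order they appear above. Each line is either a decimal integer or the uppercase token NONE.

v1: WRITE c=1  (c history now [(1, 1)])
READ a @v1: history=[] -> no version <= 1 -> NONE
READ a @v1: history=[] -> no version <= 1 -> NONE
v2: WRITE a=49  (a history now [(2, 49)])
v3: WRITE c=35  (c history now [(1, 1), (3, 35)])
v4: WRITE c=29  (c history now [(1, 1), (3, 35), (4, 29)])
v5: WRITE a=19  (a history now [(2, 49), (5, 19)])
v6: WRITE a=13  (a history now [(2, 49), (5, 19), (6, 13)])
v7: WRITE d=9  (d history now [(7, 9)])
READ d @v4: history=[(7, 9)] -> no version <= 4 -> NONE
READ c @v4: history=[(1, 1), (3, 35), (4, 29)] -> pick v4 -> 29
READ c @v1: history=[(1, 1), (3, 35), (4, 29)] -> pick v1 -> 1
v8: WRITE c=44  (c history now [(1, 1), (3, 35), (4, 29), (8, 44)])
v9: WRITE c=56  (c history now [(1, 1), (3, 35), (4, 29), (8, 44), (9, 56)])
v10: WRITE a=23  (a history now [(2, 49), (5, 19), (6, 13), (10, 23)])
v11: WRITE c=21  (c history now [(1, 1), (3, 35), (4, 29), (8, 44), (9, 56), (11, 21)])
v12: WRITE b=37  (b history now [(12, 37)])
v13: WRITE c=60  (c history now [(1, 1), (3, 35), (4, 29), (8, 44), (9, 56), (11, 21), (13, 60)])
v14: WRITE c=33  (c history now [(1, 1), (3, 35), (4, 29), (8, 44), (9, 56), (11, 21), (13, 60), (14, 33)])
v15: WRITE a=38  (a history now [(2, 49), (5, 19), (6, 13), (10, 23), (15, 38)])
READ c @v12: history=[(1, 1), (3, 35), (4, 29), (8, 44), (9, 56), (11, 21), (13, 60), (14, 33)] -> pick v11 -> 21
v16: WRITE c=37  (c history now [(1, 1), (3, 35), (4, 29), (8, 44), (9, 56), (11, 21), (13, 60), (14, 33), (16, 37)])
v17: WRITE a=33  (a history now [(2, 49), (5, 19), (6, 13), (10, 23), (15, 38), (17, 33)])
v18: WRITE c=28  (c history now [(1, 1), (3, 35), (4, 29), (8, 44), (9, 56), (11, 21), (13, 60), (14, 33), (16, 37), (18, 28)])
READ c @v14: history=[(1, 1), (3, 35), (4, 29), (8, 44), (9, 56), (11, 21), (13, 60), (14, 33), (16, 37), (18, 28)] -> pick v14 -> 33
READ b @v16: history=[(12, 37)] -> pick v12 -> 37
v19: WRITE d=58  (d history now [(7, 9), (19, 58)])
READ c @v17: history=[(1, 1), (3, 35), (4, 29), (8, 44), (9, 56), (11, 21), (13, 60), (14, 33), (16, 37), (18, 28)] -> pick v16 -> 37
READ b @v12: history=[(12, 37)] -> pick v12 -> 37
v20: WRITE b=76  (b history now [(12, 37), (20, 76)])
READ d @v17: history=[(7, 9), (19, 58)] -> pick v7 -> 9
v21: WRITE d=63  (d history now [(7, 9), (19, 58), (21, 63)])

Answer: NONE
NONE
NONE
29
1
21
33
37
37
37
9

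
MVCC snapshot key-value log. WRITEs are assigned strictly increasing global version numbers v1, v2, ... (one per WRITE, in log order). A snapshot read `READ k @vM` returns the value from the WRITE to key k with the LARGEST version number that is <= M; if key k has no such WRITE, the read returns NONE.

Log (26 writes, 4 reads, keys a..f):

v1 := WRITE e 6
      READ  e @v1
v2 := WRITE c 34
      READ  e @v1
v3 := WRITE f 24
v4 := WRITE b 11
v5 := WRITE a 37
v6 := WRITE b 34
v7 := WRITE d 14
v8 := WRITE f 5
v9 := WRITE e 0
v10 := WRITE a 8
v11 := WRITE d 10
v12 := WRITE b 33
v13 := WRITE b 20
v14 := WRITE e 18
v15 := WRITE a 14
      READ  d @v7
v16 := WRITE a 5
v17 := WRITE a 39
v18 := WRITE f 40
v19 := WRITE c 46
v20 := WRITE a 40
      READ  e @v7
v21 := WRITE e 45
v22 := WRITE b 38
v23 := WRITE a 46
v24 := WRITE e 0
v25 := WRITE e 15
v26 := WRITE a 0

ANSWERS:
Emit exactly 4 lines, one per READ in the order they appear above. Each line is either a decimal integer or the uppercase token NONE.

v1: WRITE e=6  (e history now [(1, 6)])
READ e @v1: history=[(1, 6)] -> pick v1 -> 6
v2: WRITE c=34  (c history now [(2, 34)])
READ e @v1: history=[(1, 6)] -> pick v1 -> 6
v3: WRITE f=24  (f history now [(3, 24)])
v4: WRITE b=11  (b history now [(4, 11)])
v5: WRITE a=37  (a history now [(5, 37)])
v6: WRITE b=34  (b history now [(4, 11), (6, 34)])
v7: WRITE d=14  (d history now [(7, 14)])
v8: WRITE f=5  (f history now [(3, 24), (8, 5)])
v9: WRITE e=0  (e history now [(1, 6), (9, 0)])
v10: WRITE a=8  (a history now [(5, 37), (10, 8)])
v11: WRITE d=10  (d history now [(7, 14), (11, 10)])
v12: WRITE b=33  (b history now [(4, 11), (6, 34), (12, 33)])
v13: WRITE b=20  (b history now [(4, 11), (6, 34), (12, 33), (13, 20)])
v14: WRITE e=18  (e history now [(1, 6), (9, 0), (14, 18)])
v15: WRITE a=14  (a history now [(5, 37), (10, 8), (15, 14)])
READ d @v7: history=[(7, 14), (11, 10)] -> pick v7 -> 14
v16: WRITE a=5  (a history now [(5, 37), (10, 8), (15, 14), (16, 5)])
v17: WRITE a=39  (a history now [(5, 37), (10, 8), (15, 14), (16, 5), (17, 39)])
v18: WRITE f=40  (f history now [(3, 24), (8, 5), (18, 40)])
v19: WRITE c=46  (c history now [(2, 34), (19, 46)])
v20: WRITE a=40  (a history now [(5, 37), (10, 8), (15, 14), (16, 5), (17, 39), (20, 40)])
READ e @v7: history=[(1, 6), (9, 0), (14, 18)] -> pick v1 -> 6
v21: WRITE e=45  (e history now [(1, 6), (9, 0), (14, 18), (21, 45)])
v22: WRITE b=38  (b history now [(4, 11), (6, 34), (12, 33), (13, 20), (22, 38)])
v23: WRITE a=46  (a history now [(5, 37), (10, 8), (15, 14), (16, 5), (17, 39), (20, 40), (23, 46)])
v24: WRITE e=0  (e history now [(1, 6), (9, 0), (14, 18), (21, 45), (24, 0)])
v25: WRITE e=15  (e history now [(1, 6), (9, 0), (14, 18), (21, 45), (24, 0), (25, 15)])
v26: WRITE a=0  (a history now [(5, 37), (10, 8), (15, 14), (16, 5), (17, 39), (20, 40), (23, 46), (26, 0)])

Answer: 6
6
14
6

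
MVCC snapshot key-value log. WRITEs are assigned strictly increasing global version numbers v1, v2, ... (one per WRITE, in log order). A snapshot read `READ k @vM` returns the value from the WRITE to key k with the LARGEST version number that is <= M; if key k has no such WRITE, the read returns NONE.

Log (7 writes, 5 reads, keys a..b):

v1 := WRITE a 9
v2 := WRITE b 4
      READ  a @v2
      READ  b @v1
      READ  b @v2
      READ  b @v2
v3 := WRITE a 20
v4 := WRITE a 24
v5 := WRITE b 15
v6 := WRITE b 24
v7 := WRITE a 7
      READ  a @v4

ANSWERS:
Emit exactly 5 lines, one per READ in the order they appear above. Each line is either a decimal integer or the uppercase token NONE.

Answer: 9
NONE
4
4
24

Derivation:
v1: WRITE a=9  (a history now [(1, 9)])
v2: WRITE b=4  (b history now [(2, 4)])
READ a @v2: history=[(1, 9)] -> pick v1 -> 9
READ b @v1: history=[(2, 4)] -> no version <= 1 -> NONE
READ b @v2: history=[(2, 4)] -> pick v2 -> 4
READ b @v2: history=[(2, 4)] -> pick v2 -> 4
v3: WRITE a=20  (a history now [(1, 9), (3, 20)])
v4: WRITE a=24  (a history now [(1, 9), (3, 20), (4, 24)])
v5: WRITE b=15  (b history now [(2, 4), (5, 15)])
v6: WRITE b=24  (b history now [(2, 4), (5, 15), (6, 24)])
v7: WRITE a=7  (a history now [(1, 9), (3, 20), (4, 24), (7, 7)])
READ a @v4: history=[(1, 9), (3, 20), (4, 24), (7, 7)] -> pick v4 -> 24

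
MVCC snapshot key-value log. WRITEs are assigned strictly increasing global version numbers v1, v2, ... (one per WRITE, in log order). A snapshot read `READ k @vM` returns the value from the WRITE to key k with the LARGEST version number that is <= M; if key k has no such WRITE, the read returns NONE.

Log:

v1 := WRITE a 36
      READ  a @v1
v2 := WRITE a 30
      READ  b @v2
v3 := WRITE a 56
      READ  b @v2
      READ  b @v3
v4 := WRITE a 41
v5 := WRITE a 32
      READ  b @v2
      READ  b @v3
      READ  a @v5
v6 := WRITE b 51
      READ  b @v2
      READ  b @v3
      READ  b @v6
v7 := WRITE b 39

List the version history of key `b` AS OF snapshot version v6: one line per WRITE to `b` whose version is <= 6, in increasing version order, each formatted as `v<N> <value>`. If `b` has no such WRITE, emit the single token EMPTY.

Answer: v6 51

Derivation:
Scan writes for key=b with version <= 6:
  v1 WRITE a 36 -> skip
  v2 WRITE a 30 -> skip
  v3 WRITE a 56 -> skip
  v4 WRITE a 41 -> skip
  v5 WRITE a 32 -> skip
  v6 WRITE b 51 -> keep
  v7 WRITE b 39 -> drop (> snap)
Collected: [(6, 51)]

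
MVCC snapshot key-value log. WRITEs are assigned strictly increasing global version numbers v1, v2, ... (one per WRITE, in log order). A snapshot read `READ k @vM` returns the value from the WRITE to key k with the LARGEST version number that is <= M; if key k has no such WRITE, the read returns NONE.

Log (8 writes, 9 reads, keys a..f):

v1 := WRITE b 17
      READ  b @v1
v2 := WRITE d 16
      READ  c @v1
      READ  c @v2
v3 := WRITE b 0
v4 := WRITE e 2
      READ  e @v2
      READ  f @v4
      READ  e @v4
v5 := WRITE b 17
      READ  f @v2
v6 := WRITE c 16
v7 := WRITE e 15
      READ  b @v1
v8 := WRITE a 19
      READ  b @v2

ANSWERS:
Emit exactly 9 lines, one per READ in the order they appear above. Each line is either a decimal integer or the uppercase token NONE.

v1: WRITE b=17  (b history now [(1, 17)])
READ b @v1: history=[(1, 17)] -> pick v1 -> 17
v2: WRITE d=16  (d history now [(2, 16)])
READ c @v1: history=[] -> no version <= 1 -> NONE
READ c @v2: history=[] -> no version <= 2 -> NONE
v3: WRITE b=0  (b history now [(1, 17), (3, 0)])
v4: WRITE e=2  (e history now [(4, 2)])
READ e @v2: history=[(4, 2)] -> no version <= 2 -> NONE
READ f @v4: history=[] -> no version <= 4 -> NONE
READ e @v4: history=[(4, 2)] -> pick v4 -> 2
v5: WRITE b=17  (b history now [(1, 17), (3, 0), (5, 17)])
READ f @v2: history=[] -> no version <= 2 -> NONE
v6: WRITE c=16  (c history now [(6, 16)])
v7: WRITE e=15  (e history now [(4, 2), (7, 15)])
READ b @v1: history=[(1, 17), (3, 0), (5, 17)] -> pick v1 -> 17
v8: WRITE a=19  (a history now [(8, 19)])
READ b @v2: history=[(1, 17), (3, 0), (5, 17)] -> pick v1 -> 17

Answer: 17
NONE
NONE
NONE
NONE
2
NONE
17
17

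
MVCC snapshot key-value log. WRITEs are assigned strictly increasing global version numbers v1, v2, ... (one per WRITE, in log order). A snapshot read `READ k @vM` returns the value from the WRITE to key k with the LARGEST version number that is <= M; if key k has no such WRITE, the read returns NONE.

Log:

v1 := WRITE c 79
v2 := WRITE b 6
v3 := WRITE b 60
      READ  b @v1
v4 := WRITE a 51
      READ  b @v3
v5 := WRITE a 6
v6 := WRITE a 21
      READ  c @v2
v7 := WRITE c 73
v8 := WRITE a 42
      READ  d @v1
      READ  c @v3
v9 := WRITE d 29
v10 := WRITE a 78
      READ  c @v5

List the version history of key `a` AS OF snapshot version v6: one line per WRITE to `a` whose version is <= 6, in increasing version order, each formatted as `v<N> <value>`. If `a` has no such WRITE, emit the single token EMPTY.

Answer: v4 51
v5 6
v6 21

Derivation:
Scan writes for key=a with version <= 6:
  v1 WRITE c 79 -> skip
  v2 WRITE b 6 -> skip
  v3 WRITE b 60 -> skip
  v4 WRITE a 51 -> keep
  v5 WRITE a 6 -> keep
  v6 WRITE a 21 -> keep
  v7 WRITE c 73 -> skip
  v8 WRITE a 42 -> drop (> snap)
  v9 WRITE d 29 -> skip
  v10 WRITE a 78 -> drop (> snap)
Collected: [(4, 51), (5, 6), (6, 21)]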